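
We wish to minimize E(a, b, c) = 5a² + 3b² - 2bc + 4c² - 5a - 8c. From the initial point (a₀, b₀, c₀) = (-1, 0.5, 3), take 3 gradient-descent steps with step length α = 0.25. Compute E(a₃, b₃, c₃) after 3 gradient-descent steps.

178.515625

∇E = (10a - 5, 6b - 2c, -2b + 8c - 8)
Step 1: at (-1, 0.5, 3), ∇E = (-15, -3, 15) → (-1, 0.5, 3) − 0.25·(-15, -3, 15) = (2.75, 1.25, -0.75)
Step 2: at (2.75, 1.25, -0.75), ∇E = (22.5, 9, -16.5) → (2.75, 1.25, -0.75) − 0.25·(22.5, 9, -16.5) = (-2.875, -1, 3.375)
Step 3: at (-2.875, -1, 3.375), ∇E = (-33.75, -12.75, 21) → (-2.875, -1, 3.375) − 0.25·(-33.75, -12.75, 21) = (5.5625, 2.1875, -1.875)
E(5.5625, 2.1875, -1.875) = 178.515625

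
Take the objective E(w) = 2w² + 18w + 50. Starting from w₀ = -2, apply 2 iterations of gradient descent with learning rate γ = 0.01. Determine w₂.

-2.196

E′(w) = 4w + 18
Step 1: E′(-2) = 10; w₁ = -2 − 0.01·10 = -2.1
Step 2: E′(-2.1) = 9.6; w₂ = -2.1 − 0.01·9.6 = -2.196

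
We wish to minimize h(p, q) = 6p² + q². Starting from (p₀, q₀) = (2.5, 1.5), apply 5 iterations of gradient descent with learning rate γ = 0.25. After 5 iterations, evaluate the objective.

∇h = (12p, 2q)
(p₁, q₁) = (2.5, 1.5) − 0.25·(30, 3) = (-5, 0.75)
(p₂, q₂) = (-5, 0.75) − 0.25·(-60, 1.5) = (10, 0.375)
(p₃, q₃) = (10, 0.375) − 0.25·(120, 0.75) = (-20, 0.1875)
(p₄, q₄) = (-20, 0.1875) − 0.25·(-240, 0.375) = (40, 0.09375)
(p₅, q₅) = (40, 0.09375) − 0.25·(480, 0.1875) = (-80, 0.046875)
h(-80, 0.046875) = 38400.002197265625

38400.002197265625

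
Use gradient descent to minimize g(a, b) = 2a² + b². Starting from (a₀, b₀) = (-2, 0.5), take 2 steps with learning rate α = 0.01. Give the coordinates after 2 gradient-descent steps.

∇g = (4a, 2b)
Step 1: at (-2, 0.5), ∇g = (-8, 1) → (-2, 0.5) − 0.01·(-8, 1) = (-1.92, 0.49)
Step 2: at (-1.92, 0.49), ∇g = (-7.68, 0.98) → (-1.92, 0.49) − 0.01·(-7.68, 0.98) = (-1.8432, 0.4802)

(-1.8432, 0.4802)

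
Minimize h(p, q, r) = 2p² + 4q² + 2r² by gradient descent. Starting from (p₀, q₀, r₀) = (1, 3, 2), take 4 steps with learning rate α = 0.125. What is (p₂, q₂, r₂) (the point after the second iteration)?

∇h = (4p, 8q, 4r)
Step 1: at (1, 3, 2), ∇h = (4, 24, 8) → (1, 3, 2) − 0.125·(4, 24, 8) = (0.5, 0, 1)
Step 2: at (0.5, 0, 1), ∇h = (2, 0, 4) → (0.5, 0, 1) − 0.125·(2, 0, 4) = (0.25, 0, 0.5)

(0.25, 0, 0.5)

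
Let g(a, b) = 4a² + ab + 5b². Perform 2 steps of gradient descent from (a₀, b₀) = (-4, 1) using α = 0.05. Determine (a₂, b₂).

(-1.505, 0.4725)

∇g = (8a + b, a + 10b)
(a₁, b₁) = (-4, 1) − 0.05·(-31, 6) = (-2.45, 0.7)
(a₂, b₂) = (-2.45, 0.7) − 0.05·(-18.9, 4.55) = (-1.505, 0.4725)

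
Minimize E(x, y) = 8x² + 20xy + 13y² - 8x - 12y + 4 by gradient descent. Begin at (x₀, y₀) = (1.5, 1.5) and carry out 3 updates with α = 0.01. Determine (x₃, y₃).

∇E = (16x + 20y - 8, 20x + 26y - 12)
(x₁, y₁) = (1.5, 1.5) − 0.01·(46, 57) = (1.04, 0.93)
(x₂, y₂) = (1.04, 0.93) − 0.01·(27.24, 32.98) = (0.7676, 0.6002)
(x₃, y₃) = (0.7676, 0.6002) − 0.01·(16.2856, 18.9572) = (0.604744, 0.410628)

(0.604744, 0.410628)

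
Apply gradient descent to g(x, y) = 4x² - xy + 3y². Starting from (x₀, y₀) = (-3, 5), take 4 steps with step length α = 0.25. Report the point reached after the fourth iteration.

∇g = (8x - y, -x + 6y)
Step 1: at (-3, 5), ∇g = (-29, 33) → (-3, 5) − 0.25·(-29, 33) = (4.25, -3.25)
Step 2: at (4.25, -3.25), ∇g = (37.25, -23.75) → (4.25, -3.25) − 0.25·(37.25, -23.75) = (-5.0625, 2.6875)
Step 3: at (-5.0625, 2.6875), ∇g = (-43.1875, 21.1875) → (-5.0625, 2.6875) − 0.25·(-43.1875, 21.1875) = (5.734375, -2.609375)
Step 4: at (5.734375, -2.609375), ∇g = (48.484375, -21.390625) → (5.734375, -2.609375) − 0.25·(48.484375, -21.390625) = (-6.38671875, 2.73828125)

(-6.38671875, 2.73828125)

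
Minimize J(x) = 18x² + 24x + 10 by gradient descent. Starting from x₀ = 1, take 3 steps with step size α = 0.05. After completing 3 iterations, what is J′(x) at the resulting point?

J′(x) = 36x + 24
Step 1: J′(1) = 60; x₁ = 1 − 0.05·60 = -2
Step 2: J′(-2) = -48; x₂ = -2 − 0.05·(-48) = 0.4
Step 3: J′(0.4) = 38.4; x₃ = 0.4 − 0.05·38.4 = -1.52
J′(x) at (-1.52) = -30.72

-30.72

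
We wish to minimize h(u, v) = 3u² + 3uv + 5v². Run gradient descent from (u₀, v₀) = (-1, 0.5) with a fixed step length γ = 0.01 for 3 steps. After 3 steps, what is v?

∇h = (6u + 3v, 3u + 10v)
(u₁, v₁) = (-1, 0.5) − 0.01·(-4.5, 2) = (-0.955, 0.48)
(u₂, v₂) = (-0.955, 0.48) − 0.01·(-4.29, 1.935) = (-0.9121, 0.46065)
(u₃, v₃) = (-0.9121, 0.46065) − 0.01·(-4.09065, 1.8702) = (-0.8711935, 0.441948)
v = 0.441948

0.441948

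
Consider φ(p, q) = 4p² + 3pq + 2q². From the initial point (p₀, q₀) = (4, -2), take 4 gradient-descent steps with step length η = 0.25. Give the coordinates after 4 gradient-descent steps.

∇φ = (8p + 3q, 3p + 4q)
(p₁, q₁) = (4, -2) − 0.25·(26, 4) = (-2.5, -3)
(p₂, q₂) = (-2.5, -3) − 0.25·(-29, -19.5) = (4.75, 1.875)
(p₃, q₃) = (4.75, 1.875) − 0.25·(43.625, 21.75) = (-6.15625, -3.5625)
(p₄, q₄) = (-6.15625, -3.5625) − 0.25·(-59.9375, -32.71875) = (8.828125, 4.6171875)

(8.828125, 4.6171875)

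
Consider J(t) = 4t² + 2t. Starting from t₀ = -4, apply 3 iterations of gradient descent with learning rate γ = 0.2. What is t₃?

0.56

J′(t) = 8t + 2
t₁ = -4 − 0.2·(-30) = 2
t₂ = 2 − 0.2·18 = -1.6
t₃ = -1.6 − 0.2·(-10.8) = 0.56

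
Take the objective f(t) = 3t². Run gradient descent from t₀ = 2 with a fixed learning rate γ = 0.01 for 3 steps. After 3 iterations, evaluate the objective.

8.278437372672

f′(t) = 6t
Step 1: f′(2) = 12; t₁ = 2 − 0.01·12 = 1.88
Step 2: f′(1.88) = 11.28; t₂ = 1.88 − 0.01·11.28 = 1.7672
Step 3: f′(1.7672) = 10.6032; t₃ = 1.7672 − 0.01·10.6032 = 1.661168
f(1.661168) = 8.278437372672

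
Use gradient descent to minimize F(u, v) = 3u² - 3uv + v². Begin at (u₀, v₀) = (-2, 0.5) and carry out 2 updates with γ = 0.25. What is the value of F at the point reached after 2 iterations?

∇F = (6u - 3v, -3u + 2v)
(u₁, v₁) = (-2, 0.5) − 0.25·(-13.5, 7) = (1.375, -1.25)
(u₂, v₂) = (1.375, -1.25) − 0.25·(12, -6.625) = (-1.625, 0.40625)
F(-1.625, 0.40625) = 10.0673828125

10.0673828125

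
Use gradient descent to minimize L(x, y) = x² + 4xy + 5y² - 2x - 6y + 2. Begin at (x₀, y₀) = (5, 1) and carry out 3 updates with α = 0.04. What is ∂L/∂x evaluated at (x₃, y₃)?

∇L = (2x + 4y - 2, 4x + 10y - 6)
Step 1: at (5, 1), ∇L = (12, 24) → (5, 1) − 0.04·(12, 24) = (4.52, 0.04)
Step 2: at (4.52, 0.04), ∇L = (7.2, 12.48) → (4.52, 0.04) − 0.04·(7.2, 12.48) = (4.232, -0.4592)
Step 3: at (4.232, -0.4592), ∇L = (4.6272, 6.336) → (4.232, -0.4592) − 0.04·(4.6272, 6.336) = (4.046912, -0.71264)
∂L/∂x at (4.046912, -0.71264) = 3.243264

3.243264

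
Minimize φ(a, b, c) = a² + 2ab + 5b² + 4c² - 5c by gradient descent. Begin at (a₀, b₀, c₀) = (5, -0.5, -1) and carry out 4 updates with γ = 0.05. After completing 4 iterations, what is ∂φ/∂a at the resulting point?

∇φ = (2a + 2b, 2a + 10b, 8c - 5)
Step 1: at (5, -0.5, -1), ∇φ = (9, 5, -13) → (5, -0.5, -1) − 0.05·(9, 5, -13) = (4.55, -0.75, -0.35)
Step 2: at (4.55, -0.75, -0.35), ∇φ = (7.6, 1.6, -7.8) → (4.55, -0.75, -0.35) − 0.05·(7.6, 1.6, -7.8) = (4.17, -0.83, 0.04)
Step 3: at (4.17, -0.83, 0.04), ∇φ = (6.68, 0.04, -4.68) → (4.17, -0.83, 0.04) − 0.05·(6.68, 0.04, -4.68) = (3.836, -0.832, 0.274)
Step 4: at (3.836, -0.832, 0.274), ∇φ = (6.008, -0.648, -2.808) → (3.836, -0.832, 0.274) − 0.05·(6.008, -0.648, -2.808) = (3.5356, -0.7996, 0.4144)
∂φ/∂a at (3.5356, -0.7996, 0.4144) = 5.472

5.472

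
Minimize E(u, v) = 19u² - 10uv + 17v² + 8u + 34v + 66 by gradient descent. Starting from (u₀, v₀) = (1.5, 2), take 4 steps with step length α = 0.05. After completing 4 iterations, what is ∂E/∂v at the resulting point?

∇E = (38u - 10v + 8, -10u + 34v + 34)
Step 1: at (1.5, 2), ∇E = (45, 87) → (1.5, 2) − 0.05·(45, 87) = (-0.75, -2.35)
Step 2: at (-0.75, -2.35), ∇E = (3, -38.4) → (-0.75, -2.35) − 0.05·(3, -38.4) = (-0.9, -0.43)
Step 3: at (-0.9, -0.43), ∇E = (-21.9, 28.38) → (-0.9, -0.43) − 0.05·(-21.9, 28.38) = (0.195, -1.849)
Step 4: at (0.195, -1.849), ∇E = (33.9, -30.816) → (0.195, -1.849) − 0.05·(33.9, -30.816) = (-1.5, -0.3082)
∂E/∂v at (-1.5, -0.3082) = 38.5212

38.5212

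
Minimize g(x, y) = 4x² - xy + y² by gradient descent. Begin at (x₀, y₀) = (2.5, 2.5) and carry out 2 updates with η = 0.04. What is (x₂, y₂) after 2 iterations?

(1.32, 2.28)

∇g = (8x - y, -x + 2y)
Step 1: at (2.5, 2.5), ∇g = (17.5, 2.5) → (2.5, 2.5) − 0.04·(17.5, 2.5) = (1.8, 2.4)
Step 2: at (1.8, 2.4), ∇g = (12, 3) → (1.8, 2.4) − 0.04·(12, 3) = (1.32, 2.28)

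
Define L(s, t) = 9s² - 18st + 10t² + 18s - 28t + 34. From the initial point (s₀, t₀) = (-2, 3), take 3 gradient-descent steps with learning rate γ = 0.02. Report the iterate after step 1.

∇L = (18s - 18t + 18, -18s + 20t - 28)
(s₁, t₁) = (-2, 3) − 0.02·(-72, 68) = (-0.56, 1.64)

(-0.56, 1.64)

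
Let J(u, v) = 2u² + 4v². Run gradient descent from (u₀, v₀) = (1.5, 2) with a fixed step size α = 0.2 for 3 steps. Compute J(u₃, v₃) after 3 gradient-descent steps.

0.746784

∇J = (4u, 8v)
(u₁, v₁) = (1.5, 2) − 0.2·(6, 16) = (0.3, -1.2)
(u₂, v₂) = (0.3, -1.2) − 0.2·(1.2, -9.6) = (0.06, 0.72)
(u₃, v₃) = (0.06, 0.72) − 0.2·(0.24, 5.76) = (0.012, -0.432)
J(0.012, -0.432) = 0.746784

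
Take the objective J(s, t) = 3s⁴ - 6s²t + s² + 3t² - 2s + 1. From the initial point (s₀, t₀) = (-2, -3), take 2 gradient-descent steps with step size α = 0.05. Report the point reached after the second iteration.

∇J = (12s³ - 12st + 2s - 2, -6s² + 6t)
(s₁, t₁) = (-2, -3) − 0.05·(-174, -42) = (6.7, -0.9)
(s₂, t₂) = (6.7, -0.9) − 0.05·(3692.916, -274.74) = (-177.9458, 12.837)

(-177.9458, 12.837)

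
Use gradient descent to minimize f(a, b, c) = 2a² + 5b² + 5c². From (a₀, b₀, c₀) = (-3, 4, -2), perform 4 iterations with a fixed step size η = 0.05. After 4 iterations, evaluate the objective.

3.41052388

∇f = (4a, 10b, 10c)
Step 1: at (-3, 4, -2), ∇f = (-12, 40, -20) → (-3, 4, -2) − 0.05·(-12, 40, -20) = (-2.4, 2, -1)
Step 2: at (-2.4, 2, -1), ∇f = (-9.6, 20, -10) → (-2.4, 2, -1) − 0.05·(-9.6, 20, -10) = (-1.92, 1, -0.5)
Step 3: at (-1.92, 1, -0.5), ∇f = (-7.68, 10, -5) → (-1.92, 1, -0.5) − 0.05·(-7.68, 10, -5) = (-1.536, 0.5, -0.25)
Step 4: at (-1.536, 0.5, -0.25), ∇f = (-6.144, 5, -2.5) → (-1.536, 0.5, -0.25) − 0.05·(-6.144, 5, -2.5) = (-1.2288, 0.25, -0.125)
f(-1.2288, 0.25, -0.125) = 3.41052388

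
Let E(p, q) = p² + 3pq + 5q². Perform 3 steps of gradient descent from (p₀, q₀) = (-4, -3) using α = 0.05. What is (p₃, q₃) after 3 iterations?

(-2.433375, 0.41625)

∇E = (2p + 3q, 3p + 10q)
Step 1: at (-4, -3), ∇E = (-17, -42) → (-4, -3) − 0.05·(-17, -42) = (-3.15, -0.9)
Step 2: at (-3.15, -0.9), ∇E = (-9, -18.45) → (-3.15, -0.9) − 0.05·(-9, -18.45) = (-2.7, 0.0225)
Step 3: at (-2.7, 0.0225), ∇E = (-5.3325, -7.875) → (-2.7, 0.0225) − 0.05·(-5.3325, -7.875) = (-2.433375, 0.41625)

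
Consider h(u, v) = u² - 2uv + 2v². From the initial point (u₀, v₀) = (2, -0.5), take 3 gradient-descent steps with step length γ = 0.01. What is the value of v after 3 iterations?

∇h = (2u - 2v, -2u + 4v)
Step 1: at (2, -0.5), ∇h = (5, -6) → (2, -0.5) − 0.01·(5, -6) = (1.95, -0.44)
Step 2: at (1.95, -0.44), ∇h = (4.78, -5.66) → (1.95, -0.44) − 0.01·(4.78, -5.66) = (1.9022, -0.3834)
Step 3: at (1.9022, -0.3834), ∇h = (4.5712, -5.338) → (1.9022, -0.3834) − 0.01·(4.5712, -5.338) = (1.856488, -0.33002)
v = -0.33002

-0.33002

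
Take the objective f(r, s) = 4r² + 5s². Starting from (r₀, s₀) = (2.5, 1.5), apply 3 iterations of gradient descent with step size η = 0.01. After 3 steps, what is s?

∇f = (8r, 10s)
(r₁, s₁) = (2.5, 1.5) − 0.01·(20, 15) = (2.3, 1.35)
(r₂, s₂) = (2.3, 1.35) − 0.01·(18.4, 13.5) = (2.116, 1.215)
(r₃, s₃) = (2.116, 1.215) − 0.01·(16.928, 12.15) = (1.94672, 1.0935)
s = 1.0935

1.0935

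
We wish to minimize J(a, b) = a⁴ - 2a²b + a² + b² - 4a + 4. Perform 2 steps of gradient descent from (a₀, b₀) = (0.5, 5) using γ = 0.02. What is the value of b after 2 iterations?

∇J = (4a³ - 4ab + 2a - 4, -2a² + 2b)
(a₁, b₁) = (0.5, 5) − 0.02·(-12.5, 9.5) = (0.75, 4.81)
(a₂, b₂) = (0.75, 4.81) − 0.02·(-15.2425, 8.495) = (1.05485, 4.6401)
b = 4.6401

4.6401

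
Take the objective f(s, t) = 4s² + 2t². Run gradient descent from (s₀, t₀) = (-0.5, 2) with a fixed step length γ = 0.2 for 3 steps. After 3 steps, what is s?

0.108

∇f = (8s, 4t)
(s₁, t₁) = (-0.5, 2) − 0.2·(-4, 8) = (0.3, 0.4)
(s₂, t₂) = (0.3, 0.4) − 0.2·(2.4, 1.6) = (-0.18, 0.08)
(s₃, t₃) = (-0.18, 0.08) − 0.2·(-1.44, 0.32) = (0.108, 0.016)
s = 0.108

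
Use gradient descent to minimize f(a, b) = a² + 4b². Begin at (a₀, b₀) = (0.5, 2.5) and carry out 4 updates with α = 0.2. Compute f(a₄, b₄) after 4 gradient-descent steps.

0.42410304

∇f = (2a, 8b)
(a₁, b₁) = (0.5, 2.5) − 0.2·(1, 20) = (0.3, -1.5)
(a₂, b₂) = (0.3, -1.5) − 0.2·(0.6, -12) = (0.18, 0.9)
(a₃, b₃) = (0.18, 0.9) − 0.2·(0.36, 7.2) = (0.108, -0.54)
(a₄, b₄) = (0.108, -0.54) − 0.2·(0.216, -4.32) = (0.0648, 0.324)
f(0.0648, 0.324) = 0.42410304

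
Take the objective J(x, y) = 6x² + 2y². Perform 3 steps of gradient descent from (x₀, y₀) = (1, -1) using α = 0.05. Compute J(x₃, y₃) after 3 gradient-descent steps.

0.548864

∇J = (12x, 4y)
Step 1: at (1, -1), ∇J = (12, -4) → (1, -1) − 0.05·(12, -4) = (0.4, -0.8)
Step 2: at (0.4, -0.8), ∇J = (4.8, -3.2) → (0.4, -0.8) − 0.05·(4.8, -3.2) = (0.16, -0.64)
Step 3: at (0.16, -0.64), ∇J = (1.92, -2.56) → (0.16, -0.64) − 0.05·(1.92, -2.56) = (0.064, -0.512)
J(0.064, -0.512) = 0.548864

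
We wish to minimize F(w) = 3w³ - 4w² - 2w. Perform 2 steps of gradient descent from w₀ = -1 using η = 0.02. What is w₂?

F′(w) = 9w² - 8w - 2
Step 1: F′(-1) = 15; w₁ = -1 − 0.02·15 = -1.3
Step 2: F′(-1.3) = 23.61; w₂ = -1.3 − 0.02·23.61 = -1.7722

-1.7722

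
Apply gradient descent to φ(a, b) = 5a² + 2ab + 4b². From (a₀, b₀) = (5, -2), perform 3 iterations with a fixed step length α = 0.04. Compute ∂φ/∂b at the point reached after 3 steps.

-6.51328

∇φ = (10a + 2b, 2a + 8b)
(a₁, b₁) = (5, -2) − 0.04·(46, -6) = (3.16, -1.76)
(a₂, b₂) = (3.16, -1.76) − 0.04·(28.08, -7.76) = (2.0368, -1.4496)
(a₃, b₃) = (2.0368, -1.4496) − 0.04·(17.4688, -7.5232) = (1.338048, -1.148672)
∂φ/∂b at (1.338048, -1.148672) = -6.51328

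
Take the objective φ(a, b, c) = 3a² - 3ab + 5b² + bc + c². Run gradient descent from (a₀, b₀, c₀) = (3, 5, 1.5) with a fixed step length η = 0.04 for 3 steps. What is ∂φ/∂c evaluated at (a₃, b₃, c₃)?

3.211424

∇φ = (6a - 3b, -3a + 10b + c, b + 2c)
Step 1: at (3, 5, 1.5), ∇φ = (3, 42.5, 8) → (3, 5, 1.5) − 0.04·(3, 42.5, 8) = (2.88, 3.3, 1.18)
Step 2: at (2.88, 3.3, 1.18), ∇φ = (7.38, 25.54, 5.66) → (2.88, 3.3, 1.18) − 0.04·(7.38, 25.54, 5.66) = (2.5848, 2.2784, 0.9536)
Step 3: at (2.5848, 2.2784, 0.9536), ∇φ = (8.6736, 15.9832, 4.1856) → (2.5848, 2.2784, 0.9536) − 0.04·(8.6736, 15.9832, 4.1856) = (2.237856, 1.639072, 0.786176)
∂φ/∂c at (2.237856, 1.639072, 0.786176) = 3.211424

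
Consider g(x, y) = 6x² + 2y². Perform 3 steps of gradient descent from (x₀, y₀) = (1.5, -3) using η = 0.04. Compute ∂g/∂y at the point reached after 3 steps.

∇g = (12x, 4y)
(x₁, y₁) = (1.5, -3) − 0.04·(18, -12) = (0.78, -2.52)
(x₂, y₂) = (0.78, -2.52) − 0.04·(9.36, -10.08) = (0.4056, -2.1168)
(x₃, y₃) = (0.4056, -2.1168) − 0.04·(4.8672, -8.4672) = (0.210912, -1.778112)
∂g/∂y at (0.210912, -1.778112) = -7.112448

-7.112448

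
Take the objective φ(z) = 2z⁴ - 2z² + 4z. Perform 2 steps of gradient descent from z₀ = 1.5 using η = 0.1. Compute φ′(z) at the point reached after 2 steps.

0

φ′(z) = 8z³ - 4z + 4
z₁ = 1.5 − 0.1·25 = -1
z₂ = -1 − 0.1·0 = -1
φ′(z) at (-1) = 0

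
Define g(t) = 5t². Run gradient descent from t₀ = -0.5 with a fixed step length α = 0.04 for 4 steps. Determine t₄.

g′(t) = 10t
t₁ = -0.5 − 0.04·(-5) = -0.3
t₂ = -0.3 − 0.04·(-3) = -0.18
t₃ = -0.18 − 0.04·(-1.8) = -0.108
t₄ = -0.108 − 0.04·(-1.08) = -0.0648

-0.0648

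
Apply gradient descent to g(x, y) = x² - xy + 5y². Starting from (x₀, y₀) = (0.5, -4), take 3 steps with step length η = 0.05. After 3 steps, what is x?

∇g = (2x - y, -x + 10y)
(x₁, y₁) = (0.5, -4) − 0.05·(5, -40.5) = (0.25, -1.975)
(x₂, y₂) = (0.25, -1.975) − 0.05·(2.475, -20) = (0.12625, -0.975)
(x₃, y₃) = (0.12625, -0.975) − 0.05·(1.2275, -9.87625) = (0.064875, -0.4811875)
x = 0.064875

0.064875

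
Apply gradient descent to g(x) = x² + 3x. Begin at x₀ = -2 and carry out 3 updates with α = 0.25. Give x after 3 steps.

g′(x) = 2x + 3
x₁ = -2 − 0.25·(-1) = -1.75
x₂ = -1.75 − 0.25·(-0.5) = -1.625
x₃ = -1.625 − 0.25·(-0.25) = -1.5625

-1.5625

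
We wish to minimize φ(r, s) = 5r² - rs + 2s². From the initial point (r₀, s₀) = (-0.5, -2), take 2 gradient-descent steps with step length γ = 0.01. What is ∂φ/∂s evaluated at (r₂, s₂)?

-6.96855

∇φ = (10r - s, -r + 4s)
(r₁, s₁) = (-0.5, -2) − 0.01·(-3, -7.5) = (-0.47, -1.925)
(r₂, s₂) = (-0.47, -1.925) − 0.01·(-2.775, -7.23) = (-0.44225, -1.8527)
∂φ/∂s at (-0.44225, -1.8527) = -6.96855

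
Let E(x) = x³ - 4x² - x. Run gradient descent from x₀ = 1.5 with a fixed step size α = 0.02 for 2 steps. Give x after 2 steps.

E′(x) = 3x² - 8x - 1
x₁ = 1.5 − 0.02·(-6.25) = 1.625
x₂ = 1.625 − 0.02·(-6.078125) = 1.7465625

1.7465625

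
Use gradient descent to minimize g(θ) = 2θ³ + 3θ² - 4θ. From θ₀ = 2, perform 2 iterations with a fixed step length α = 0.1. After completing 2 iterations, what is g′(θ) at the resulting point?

g′(θ) = 6θ² + 6θ - 4
Step 1: g′(2) = 32; θ₁ = 2 − 0.1·32 = -1.2
Step 2: g′(-1.2) = -2.56; θ₂ = -1.2 − 0.1·(-2.56) = -0.944
g′(θ) at (-0.944) = -4.317184

-4.317184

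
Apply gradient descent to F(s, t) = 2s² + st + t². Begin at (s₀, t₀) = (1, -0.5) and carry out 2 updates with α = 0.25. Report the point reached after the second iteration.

∇F = (4s + t, s + 2t)
Step 1: at (1, -0.5), ∇F = (3.5, 0) → (1, -0.5) − 0.25·(3.5, 0) = (0.125, -0.5)
Step 2: at (0.125, -0.5), ∇F = (0, -0.875) → (0.125, -0.5) − 0.25·(0, -0.875) = (0.125, -0.28125)

(0.125, -0.28125)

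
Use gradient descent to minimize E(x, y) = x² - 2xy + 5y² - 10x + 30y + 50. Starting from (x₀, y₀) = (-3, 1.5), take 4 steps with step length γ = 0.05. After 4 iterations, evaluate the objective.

8.32208192

∇E = (2x - 2y - 10, -2x + 10y + 30)
Step 1: at (-3, 1.5), ∇E = (-19, 51) → (-3, 1.5) − 0.05·(-19, 51) = (-2.05, -1.05)
Step 2: at (-2.05, -1.05), ∇E = (-12, 23.6) → (-2.05, -1.05) − 0.05·(-12, 23.6) = (-1.45, -2.23)
Step 3: at (-1.45, -2.23), ∇E = (-8.44, 10.6) → (-1.45, -2.23) − 0.05·(-8.44, 10.6) = (-1.028, -2.76)
Step 4: at (-1.028, -2.76), ∇E = (-6.536, 4.456) → (-1.028, -2.76) − 0.05·(-6.536, 4.456) = (-0.7012, -2.9828)
E(-0.7012, -2.9828) = 8.32208192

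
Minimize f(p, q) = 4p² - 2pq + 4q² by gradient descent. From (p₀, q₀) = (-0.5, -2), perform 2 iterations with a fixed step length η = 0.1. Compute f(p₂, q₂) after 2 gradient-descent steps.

∇f = (8p - 2q, -2p + 8q)
Step 1: at (-0.5, -2), ∇f = (0, -15) → (-0.5, -2) − 0.1·(0, -15) = (-0.5, -0.5)
Step 2: at (-0.5, -0.5), ∇f = (-3, -3) → (-0.5, -0.5) − 0.1·(-3, -3) = (-0.2, -0.2)
f(-0.2, -0.2) = 0.24

0.24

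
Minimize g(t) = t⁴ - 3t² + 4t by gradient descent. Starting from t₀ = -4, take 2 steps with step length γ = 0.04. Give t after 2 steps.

g′(t) = 4t³ - 6t + 4
t₁ = -4 − 0.04·(-228) = 5.12
t₂ = 5.12 − 0.04·510.150912 = -15.28603648

-15.28603648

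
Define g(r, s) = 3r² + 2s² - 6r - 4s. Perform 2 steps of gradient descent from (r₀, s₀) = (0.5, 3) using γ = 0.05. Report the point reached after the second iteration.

∇g = (6r - 6, 4s - 4)
Step 1: at (0.5, 3), ∇g = (-3, 8) → (0.5, 3) − 0.05·(-3, 8) = (0.65, 2.6)
Step 2: at (0.65, 2.6), ∇g = (-2.1, 6.4) → (0.65, 2.6) − 0.05·(-2.1, 6.4) = (0.755, 2.28)

(0.755, 2.28)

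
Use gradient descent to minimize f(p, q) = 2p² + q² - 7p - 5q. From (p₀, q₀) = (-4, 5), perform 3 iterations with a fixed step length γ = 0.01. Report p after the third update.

-3.337232

∇f = (4p - 7, 2q - 5)
Step 1: at (-4, 5), ∇f = (-23, 5) → (-4, 5) − 0.01·(-23, 5) = (-3.77, 4.95)
Step 2: at (-3.77, 4.95), ∇f = (-22.08, 4.9) → (-3.77, 4.95) − 0.01·(-22.08, 4.9) = (-3.5492, 4.901)
Step 3: at (-3.5492, 4.901), ∇f = (-21.1968, 4.802) → (-3.5492, 4.901) − 0.01·(-21.1968, 4.802) = (-3.337232, 4.85298)
p = -3.337232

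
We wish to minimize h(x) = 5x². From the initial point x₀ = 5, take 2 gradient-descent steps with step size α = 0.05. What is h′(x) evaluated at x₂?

12.5

h′(x) = 10x
Step 1: h′(5) = 50; x₁ = 5 − 0.05·50 = 2.5
Step 2: h′(2.5) = 25; x₂ = 2.5 − 0.05·25 = 1.25
h′(x) at (1.25) = 12.5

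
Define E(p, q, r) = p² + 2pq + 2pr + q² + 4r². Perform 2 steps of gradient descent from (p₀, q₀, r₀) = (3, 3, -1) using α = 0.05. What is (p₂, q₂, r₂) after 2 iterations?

(2.1, 1.91, -0.79)

∇E = (2p + 2q + 2r, 2p + 2q, 2p + 8r)
Step 1: at (3, 3, -1), ∇E = (10, 12, -2) → (3, 3, -1) − 0.05·(10, 12, -2) = (2.5, 2.4, -0.9)
Step 2: at (2.5, 2.4, -0.9), ∇E = (8, 9.8, -2.2) → (2.5, 2.4, -0.9) − 0.05·(8, 9.8, -2.2) = (2.1, 1.91, -0.79)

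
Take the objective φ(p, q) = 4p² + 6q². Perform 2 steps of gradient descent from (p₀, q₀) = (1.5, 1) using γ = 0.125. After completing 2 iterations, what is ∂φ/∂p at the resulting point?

∇φ = (8p, 12q)
(p₁, q₁) = (1.5, 1) − 0.125·(12, 12) = (0, -0.5)
(p₂, q₂) = (0, -0.5) − 0.125·(0, -6) = (0, 0.25)
∂φ/∂p at (0, 0.25) = 0

0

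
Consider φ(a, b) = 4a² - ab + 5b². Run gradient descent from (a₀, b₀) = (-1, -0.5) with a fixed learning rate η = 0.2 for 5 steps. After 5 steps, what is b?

0.1248

∇φ = (8a - b, -a + 10b)
Step 1: at (-1, -0.5), ∇φ = (-7.5, -4) → (-1, -0.5) − 0.2·(-7.5, -4) = (0.5, 0.3)
Step 2: at (0.5, 0.3), ∇φ = (3.7, 2.5) → (0.5, 0.3) − 0.2·(3.7, 2.5) = (-0.24, -0.2)
Step 3: at (-0.24, -0.2), ∇φ = (-1.72, -1.76) → (-0.24, -0.2) − 0.2·(-1.72, -1.76) = (0.104, 0.152)
Step 4: at (0.104, 0.152), ∇φ = (0.68, 1.416) → (0.104, 0.152) − 0.2·(0.68, 1.416) = (-0.032, -0.1312)
Step 5: at (-0.032, -0.1312), ∇φ = (-0.1248, -1.28) → (-0.032, -0.1312) − 0.2·(-0.1248, -1.28) = (-0.00704, 0.1248)
b = 0.1248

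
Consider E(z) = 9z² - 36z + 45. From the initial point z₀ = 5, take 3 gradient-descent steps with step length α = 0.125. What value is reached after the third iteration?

E′(z) = 18z - 36
z₁ = 5 − 0.125·54 = -1.75
z₂ = -1.75 − 0.125·(-67.5) = 6.6875
z₃ = 6.6875 − 0.125·84.375 = -3.859375

-3.859375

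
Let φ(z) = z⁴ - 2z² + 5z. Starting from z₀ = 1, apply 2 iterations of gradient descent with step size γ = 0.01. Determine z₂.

0.903705

φ′(z) = 4z³ - 4z + 5
Step 1: φ′(1) = 5; z₁ = 1 − 0.01·5 = 0.95
Step 2: φ′(0.95) = 4.6295; z₂ = 0.95 − 0.01·4.6295 = 0.903705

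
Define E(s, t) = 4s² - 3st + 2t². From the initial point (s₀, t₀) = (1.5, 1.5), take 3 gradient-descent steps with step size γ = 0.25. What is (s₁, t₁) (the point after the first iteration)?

(-0.375, 1.125)

∇E = (8s - 3t, -3s + 4t)
(s₁, t₁) = (1.5, 1.5) − 0.25·(7.5, 1.5) = (-0.375, 1.125)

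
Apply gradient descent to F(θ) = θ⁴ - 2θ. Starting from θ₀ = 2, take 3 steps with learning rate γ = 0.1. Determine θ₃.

-0.1744

F′(θ) = 4θ³ - 2
θ₁ = 2 − 0.1·30 = -1
θ₂ = -1 − 0.1·(-6) = -0.4
θ₃ = -0.4 − 0.1·(-2.256) = -0.1744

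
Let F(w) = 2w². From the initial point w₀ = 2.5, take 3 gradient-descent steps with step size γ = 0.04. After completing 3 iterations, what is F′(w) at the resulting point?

F′(w) = 4w
Step 1: F′(2.5) = 10; w₁ = 2.5 − 0.04·10 = 2.1
Step 2: F′(2.1) = 8.4; w₂ = 2.1 − 0.04·8.4 = 1.764
Step 3: F′(1.764) = 7.056; w₃ = 1.764 − 0.04·7.056 = 1.48176
F′(w) at (1.48176) = 5.92704

5.92704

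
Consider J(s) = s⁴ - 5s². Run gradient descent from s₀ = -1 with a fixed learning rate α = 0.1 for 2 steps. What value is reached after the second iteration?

J′(s) = 4s³ - 10s
s₁ = -1 − 0.1·6 = -1.6
s₂ = -1.6 − 0.1·(-0.384) = -1.5616

-1.5616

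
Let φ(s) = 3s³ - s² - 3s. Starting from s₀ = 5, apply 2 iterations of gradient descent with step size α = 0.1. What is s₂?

-255.336

φ′(s) = 9s² - 2s - 3
s₁ = 5 − 0.1·212 = -16.2
s₂ = -16.2 − 0.1·2391.36 = -255.336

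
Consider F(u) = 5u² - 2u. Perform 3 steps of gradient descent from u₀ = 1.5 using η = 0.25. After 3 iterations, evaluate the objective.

F′(u) = 10u - 2
u₁ = 1.5 − 0.25·13 = -1.75
u₂ = -1.75 − 0.25·(-19.5) = 3.125
u₃ = 3.125 − 0.25·29.25 = -4.1875
F(-4.1875) = 96.05078125

96.05078125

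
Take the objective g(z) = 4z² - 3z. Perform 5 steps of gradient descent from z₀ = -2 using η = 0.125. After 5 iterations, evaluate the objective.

g′(z) = 8z - 3
Step 1: g′(-2) = -19; z₁ = -2 − 0.125·(-19) = 0.375
Step 2: g′(0.375) = 0; z₂ = 0.375 − 0.125·0 = 0.375
Step 3: g′(0.375) = 0; z₃ = 0.375 − 0.125·0 = 0.375
Step 4: g′(0.375) = 0; z₄ = 0.375 − 0.125·0 = 0.375
Step 5: g′(0.375) = 0; z₅ = 0.375 − 0.125·0 = 0.375
g(0.375) = -0.5625

-0.5625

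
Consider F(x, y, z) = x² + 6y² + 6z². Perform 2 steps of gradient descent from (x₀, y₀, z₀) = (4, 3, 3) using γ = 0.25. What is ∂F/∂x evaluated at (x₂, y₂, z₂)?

∇F = (2x, 12y, 12z)
(x₁, y₁, z₁) = (4, 3, 3) − 0.25·(8, 36, 36) = (2, -6, -6)
(x₂, y₂, z₂) = (2, -6, -6) − 0.25·(4, -72, -72) = (1, 12, 12)
∂F/∂x at (1, 12, 12) = 2

2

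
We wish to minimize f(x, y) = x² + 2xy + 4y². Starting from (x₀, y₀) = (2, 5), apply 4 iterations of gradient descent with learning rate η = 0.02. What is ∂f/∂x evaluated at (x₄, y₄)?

∇f = (2x + 2y, 2x + 8y)
(x₁, y₁) = (2, 5) − 0.02·(14, 44) = (1.72, 4.12)
(x₂, y₂) = (1.72, 4.12) − 0.02·(11.68, 36.4) = (1.4864, 3.392)
(x₃, y₃) = (1.4864, 3.392) − 0.02·(9.7568, 30.1088) = (1.291264, 2.789824)
(x₄, y₄) = (1.291264, 2.789824) − 0.02·(8.162176, 24.90112) = (1.12802048, 2.2918016)
∂f/∂x at (1.12802048, 2.2918016) = 6.83964416

6.83964416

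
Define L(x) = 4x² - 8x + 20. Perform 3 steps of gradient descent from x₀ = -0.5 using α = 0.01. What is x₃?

-0.168032

L′(x) = 8x - 8
x₁ = -0.5 − 0.01·(-12) = -0.38
x₂ = -0.38 − 0.01·(-11.04) = -0.2696
x₃ = -0.2696 − 0.01·(-10.1568) = -0.168032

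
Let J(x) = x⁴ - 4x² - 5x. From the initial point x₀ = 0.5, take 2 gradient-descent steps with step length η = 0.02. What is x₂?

0.85313896

J′(x) = 4x³ - 8x - 5
Step 1: J′(0.5) = -8.5; x₁ = 0.5 − 0.02·(-8.5) = 0.67
Step 2: J′(0.67) = -9.156948; x₂ = 0.67 − 0.02·(-9.156948) = 0.85313896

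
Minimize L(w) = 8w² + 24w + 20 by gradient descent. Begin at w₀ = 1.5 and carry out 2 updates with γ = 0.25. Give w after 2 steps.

L′(w) = 16w + 24
w₁ = 1.5 − 0.25·48 = -10.5
w₂ = -10.5 − 0.25·(-144) = 25.5

25.5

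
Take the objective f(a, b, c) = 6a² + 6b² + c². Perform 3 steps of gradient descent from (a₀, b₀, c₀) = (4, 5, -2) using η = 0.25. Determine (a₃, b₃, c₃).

∇f = (12a, 12b, 2c)
Step 1: at (4, 5, -2), ∇f = (48, 60, -4) → (4, 5, -2) − 0.25·(48, 60, -4) = (-8, -10, -1)
Step 2: at (-8, -10, -1), ∇f = (-96, -120, -2) → (-8, -10, -1) − 0.25·(-96, -120, -2) = (16, 20, -0.5)
Step 3: at (16, 20, -0.5), ∇f = (192, 240, -1) → (16, 20, -0.5) − 0.25·(192, 240, -1) = (-32, -40, -0.25)

(-32, -40, -0.25)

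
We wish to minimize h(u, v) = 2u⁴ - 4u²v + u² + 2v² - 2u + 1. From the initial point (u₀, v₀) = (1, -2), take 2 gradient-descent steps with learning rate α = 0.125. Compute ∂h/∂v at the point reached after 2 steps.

∇h = (8u³ - 8uv + 2u - 2, -4u² + 4v)
Step 1: at (1, -2), ∇h = (24, -12) → (1, -2) − 0.125·(24, -12) = (-2, -0.5)
Step 2: at (-2, -0.5), ∇h = (-78, -18) → (-2, -0.5) − 0.125·(-78, -18) = (7.75, 1.75)
∂h/∂v at (7.75, 1.75) = -233.25

-233.25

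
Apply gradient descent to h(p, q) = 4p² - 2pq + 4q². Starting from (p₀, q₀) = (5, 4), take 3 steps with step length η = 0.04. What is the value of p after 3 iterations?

2.083392

∇h = (8p - 2q, -2p + 8q)
Step 1: at (5, 4), ∇h = (32, 22) → (5, 4) − 0.04·(32, 22) = (3.72, 3.12)
Step 2: at (3.72, 3.12), ∇h = (23.52, 17.52) → (3.72, 3.12) − 0.04·(23.52, 17.52) = (2.7792, 2.4192)
Step 3: at (2.7792, 2.4192), ∇h = (17.3952, 13.7952) → (2.7792, 2.4192) − 0.04·(17.3952, 13.7952) = (2.083392, 1.867392)
p = 2.083392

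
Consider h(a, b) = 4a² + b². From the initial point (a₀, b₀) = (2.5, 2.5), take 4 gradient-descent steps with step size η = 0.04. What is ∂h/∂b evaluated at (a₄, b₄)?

∇h = (8a, 2b)
Step 1: at (2.5, 2.5), ∇h = (20, 5) → (2.5, 2.5) − 0.04·(20, 5) = (1.7, 2.3)
Step 2: at (1.7, 2.3), ∇h = (13.6, 4.6) → (1.7, 2.3) − 0.04·(13.6, 4.6) = (1.156, 2.116)
Step 3: at (1.156, 2.116), ∇h = (9.248, 4.232) → (1.156, 2.116) − 0.04·(9.248, 4.232) = (0.78608, 1.94672)
Step 4: at (0.78608, 1.94672), ∇h = (6.28864, 3.89344) → (0.78608, 1.94672) − 0.04·(6.28864, 3.89344) = (0.5345344, 1.7909824)
∂h/∂b at (0.5345344, 1.7909824) = 3.5819648

3.5819648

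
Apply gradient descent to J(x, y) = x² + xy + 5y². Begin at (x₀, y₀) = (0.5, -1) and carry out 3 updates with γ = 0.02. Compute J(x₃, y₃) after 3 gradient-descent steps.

1.415302129136

∇J = (2x + y, x + 10y)
Step 1: at (0.5, -1), ∇J = (0, -9.5) → (0.5, -1) − 0.02·(0, -9.5) = (0.5, -0.81)
Step 2: at (0.5, -0.81), ∇J = (0.19, -7.6) → (0.5, -0.81) − 0.02·(0.19, -7.6) = (0.4962, -0.658)
Step 3: at (0.4962, -0.658), ∇J = (0.3344, -6.0838) → (0.4962, -0.658) − 0.02·(0.3344, -6.0838) = (0.489512, -0.536324)
J(0.489512, -0.536324) = 1.415302129136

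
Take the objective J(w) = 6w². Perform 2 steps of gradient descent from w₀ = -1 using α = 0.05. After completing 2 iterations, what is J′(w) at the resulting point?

J′(w) = 12w
Step 1: J′(-1) = -12; w₁ = -1 − 0.05·(-12) = -0.4
Step 2: J′(-0.4) = -4.8; w₂ = -0.4 − 0.05·(-4.8) = -0.16
J′(w) at (-0.16) = -1.92

-1.92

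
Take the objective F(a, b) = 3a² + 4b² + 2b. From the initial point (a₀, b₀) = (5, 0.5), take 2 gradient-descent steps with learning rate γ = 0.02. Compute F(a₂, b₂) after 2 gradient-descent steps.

45.84736256

∇F = (6a, 8b + 2)
(a₁, b₁) = (5, 0.5) − 0.02·(30, 6) = (4.4, 0.38)
(a₂, b₂) = (4.4, 0.38) − 0.02·(26.4, 5.04) = (3.872, 0.2792)
F(3.872, 0.2792) = 45.84736256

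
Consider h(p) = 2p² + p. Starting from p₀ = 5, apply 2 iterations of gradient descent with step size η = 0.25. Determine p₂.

h′(p) = 4p + 1
Step 1: h′(5) = 21; p₁ = 5 − 0.25·21 = -0.25
Step 2: h′(-0.25) = 0; p₂ = -0.25 − 0.25·0 = -0.25

-0.25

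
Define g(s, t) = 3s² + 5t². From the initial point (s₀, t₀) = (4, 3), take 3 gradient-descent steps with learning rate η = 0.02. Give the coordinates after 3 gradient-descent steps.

∇g = (6s, 10t)
(s₁, t₁) = (4, 3) − 0.02·(24, 30) = (3.52, 2.4)
(s₂, t₂) = (3.52, 2.4) − 0.02·(21.12, 24) = (3.0976, 1.92)
(s₃, t₃) = (3.0976, 1.92) − 0.02·(18.5856, 19.2) = (2.725888, 1.536)

(2.725888, 1.536)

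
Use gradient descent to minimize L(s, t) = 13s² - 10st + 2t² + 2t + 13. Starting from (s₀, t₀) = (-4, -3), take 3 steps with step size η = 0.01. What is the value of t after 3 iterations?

∇L = (26s - 10t, -10s + 4t + 2)
(s₁, t₁) = (-4, -3) − 0.01·(-74, 30) = (-3.26, -3.3)
(s₂, t₂) = (-3.26, -3.3) − 0.01·(-51.76, 21.4) = (-2.7424, -3.514)
(s₃, t₃) = (-2.7424, -3.514) − 0.01·(-36.1624, 15.368) = (-2.380776, -3.66768)
t = -3.66768

-3.66768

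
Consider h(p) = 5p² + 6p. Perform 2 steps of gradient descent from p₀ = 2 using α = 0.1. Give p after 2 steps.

h′(p) = 10p + 6
p₁ = 2 − 0.1·26 = -0.6
p₂ = -0.6 − 0.1·0 = -0.6

-0.6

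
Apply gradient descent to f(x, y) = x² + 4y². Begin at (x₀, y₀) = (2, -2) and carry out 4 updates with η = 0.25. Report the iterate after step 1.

∇f = (2x, 8y)
Step 1: at (2, -2), ∇f = (4, -16) → (2, -2) − 0.25·(4, -16) = (1, 2)

(1, 2)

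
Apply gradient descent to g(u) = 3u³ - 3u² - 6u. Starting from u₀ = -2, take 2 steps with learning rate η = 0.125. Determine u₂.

-71.0703125

g′(u) = 9u² - 6u - 6
Step 1: g′(-2) = 42; u₁ = -2 − 0.125·42 = -7.25
Step 2: g′(-7.25) = 510.5625; u₂ = -7.25 − 0.125·510.5625 = -71.0703125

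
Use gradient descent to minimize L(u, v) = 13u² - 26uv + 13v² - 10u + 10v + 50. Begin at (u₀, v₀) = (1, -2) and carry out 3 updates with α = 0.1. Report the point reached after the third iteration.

∇L = (26u - 26v - 10, -26u + 26v + 10)
(u₁, v₁) = (1, -2) − 0.1·(68, -68) = (-5.8, 4.8)
(u₂, v₂) = (-5.8, 4.8) − 0.1·(-285.6, 285.6) = (22.76, -23.76)
(u₃, v₃) = (22.76, -23.76) − 0.1·(1199.52, -1199.52) = (-97.192, 96.192)

(-97.192, 96.192)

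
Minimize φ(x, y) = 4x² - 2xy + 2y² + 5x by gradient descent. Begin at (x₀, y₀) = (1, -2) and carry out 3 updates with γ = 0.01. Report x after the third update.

0.535404

∇φ = (8x - 2y + 5, -2x + 4y)
(x₁, y₁) = (1, -2) − 0.01·(17, -10) = (0.83, -1.9)
(x₂, y₂) = (0.83, -1.9) − 0.01·(15.44, -9.26) = (0.6756, -1.8074)
(x₃, y₃) = (0.6756, -1.8074) − 0.01·(14.0196, -8.5808) = (0.535404, -1.721592)
x = 0.535404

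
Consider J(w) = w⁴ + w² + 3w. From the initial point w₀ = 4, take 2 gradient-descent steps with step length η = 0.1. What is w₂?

4660.3732

J′(w) = 4w³ + 2w + 3
w₁ = 4 − 0.1·267 = -22.7
w₂ = -22.7 − 0.1·(-46830.732) = 4660.3732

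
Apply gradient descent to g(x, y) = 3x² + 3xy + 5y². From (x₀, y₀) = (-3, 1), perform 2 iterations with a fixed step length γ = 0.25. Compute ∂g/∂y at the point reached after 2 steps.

-19.6875

∇g = (6x + 3y, 3x + 10y)
Step 1: at (-3, 1), ∇g = (-15, 1) → (-3, 1) − 0.25·(-15, 1) = (0.75, 0.75)
Step 2: at (0.75, 0.75), ∇g = (6.75, 9.75) → (0.75, 0.75) − 0.25·(6.75, 9.75) = (-0.9375, -1.6875)
∂g/∂y at (-0.9375, -1.6875) = -19.6875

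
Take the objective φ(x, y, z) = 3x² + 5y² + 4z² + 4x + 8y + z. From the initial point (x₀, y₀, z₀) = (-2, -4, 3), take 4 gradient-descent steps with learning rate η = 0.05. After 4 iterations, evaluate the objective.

-3.43227728

∇φ = (6x + 4, 10y + 8, 8z + 1)
Step 1: at (-2, -4, 3), ∇φ = (-8, -32, 25) → (-2, -4, 3) − 0.05·(-8, -32, 25) = (-1.6, -2.4, 1.75)
Step 2: at (-1.6, -2.4, 1.75), ∇φ = (-5.6, -16, 15) → (-1.6, -2.4, 1.75) − 0.05·(-5.6, -16, 15) = (-1.32, -1.6, 1)
Step 3: at (-1.32, -1.6, 1), ∇φ = (-3.92, -8, 9) → (-1.32, -1.6, 1) − 0.05·(-3.92, -8, 9) = (-1.124, -1.2, 0.55)
Step 4: at (-1.124, -1.2, 0.55), ∇φ = (-2.744, -4, 5.4) → (-1.124, -1.2, 0.55) − 0.05·(-2.744, -4, 5.4) = (-0.9868, -1, 0.28)
φ(-0.9868, -1, 0.28) = -3.43227728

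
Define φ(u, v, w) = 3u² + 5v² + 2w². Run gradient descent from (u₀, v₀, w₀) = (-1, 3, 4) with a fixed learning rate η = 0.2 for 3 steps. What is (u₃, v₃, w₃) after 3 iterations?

∇φ = (6u, 10v, 4w)
Step 1: at (-1, 3, 4), ∇φ = (-6, 30, 16) → (-1, 3, 4) − 0.2·(-6, 30, 16) = (0.2, -3, 0.8)
Step 2: at (0.2, -3, 0.8), ∇φ = (1.2, -30, 3.2) → (0.2, -3, 0.8) − 0.2·(1.2, -30, 3.2) = (-0.04, 3, 0.16)
Step 3: at (-0.04, 3, 0.16), ∇φ = (-0.24, 30, 0.64) → (-0.04, 3, 0.16) − 0.2·(-0.24, 30, 0.64) = (0.008, -3, 0.032)

(0.008, -3, 0.032)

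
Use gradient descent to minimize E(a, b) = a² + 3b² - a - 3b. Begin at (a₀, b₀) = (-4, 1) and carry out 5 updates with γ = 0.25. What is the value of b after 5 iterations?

0.484375

∇E = (2a - 1, 6b - 3)
(a₁, b₁) = (-4, 1) − 0.25·(-9, 3) = (-1.75, 0.25)
(a₂, b₂) = (-1.75, 0.25) − 0.25·(-4.5, -1.5) = (-0.625, 0.625)
(a₃, b₃) = (-0.625, 0.625) − 0.25·(-2.25, 0.75) = (-0.0625, 0.4375)
(a₄, b₄) = (-0.0625, 0.4375) − 0.25·(-1.125, -0.375) = (0.21875, 0.53125)
(a₅, b₅) = (0.21875, 0.53125) − 0.25·(-0.5625, 0.1875) = (0.359375, 0.484375)
b = 0.484375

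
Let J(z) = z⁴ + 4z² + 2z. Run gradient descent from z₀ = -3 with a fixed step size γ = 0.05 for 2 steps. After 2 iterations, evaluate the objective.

2028.659437890625

J′(z) = 4z³ + 8z + 2
z₁ = -3 − 0.05·(-130) = 3.5
z₂ = 3.5 − 0.05·201.5 = -6.575
J(-6.575) = 2028.659437890625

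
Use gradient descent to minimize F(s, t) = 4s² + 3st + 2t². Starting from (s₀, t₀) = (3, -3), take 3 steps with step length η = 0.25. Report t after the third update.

-1.828125

∇F = (8s + 3t, 3s + 4t)
Step 1: at (3, -3), ∇F = (15, -3) → (3, -3) − 0.25·(15, -3) = (-0.75, -2.25)
Step 2: at (-0.75, -2.25), ∇F = (-12.75, -11.25) → (-0.75, -2.25) − 0.25·(-12.75, -11.25) = (2.4375, 0.5625)
Step 3: at (2.4375, 0.5625), ∇F = (21.1875, 9.5625) → (2.4375, 0.5625) − 0.25·(21.1875, 9.5625) = (-2.859375, -1.828125)
t = -1.828125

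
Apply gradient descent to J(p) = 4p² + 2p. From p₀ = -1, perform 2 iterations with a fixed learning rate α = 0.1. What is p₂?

-0.28

J′(p) = 8p + 2
Step 1: J′(-1) = -6; p₁ = -1 − 0.1·(-6) = -0.4
Step 2: J′(-0.4) = -1.2; p₂ = -0.4 − 0.1·(-1.2) = -0.28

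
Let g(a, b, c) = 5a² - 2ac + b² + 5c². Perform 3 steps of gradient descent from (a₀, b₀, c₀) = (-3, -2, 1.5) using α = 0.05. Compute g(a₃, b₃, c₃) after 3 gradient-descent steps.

∇g = (10a - 2c, 2b, -2a + 10c)
Step 1: at (-3, -2, 1.5), ∇g = (-33, -4, 21) → (-3, -2, 1.5) − 0.05·(-33, -4, 21) = (-1.35, -1.8, 0.45)
Step 2: at (-1.35, -1.8, 0.45), ∇g = (-14.4, -3.6, 7.2) → (-1.35, -1.8, 0.45) − 0.05·(-14.4, -3.6, 7.2) = (-0.63, -1.62, 0.09)
Step 3: at (-0.63, -1.62, 0.09), ∇g = (-6.48, -3.24, 2.16) → (-0.63, -1.62, 0.09) − 0.05·(-6.48, -3.24, 2.16) = (-0.306, -1.458, -0.018)
g(-0.306, -1.458, -0.018) = 2.584548

2.584548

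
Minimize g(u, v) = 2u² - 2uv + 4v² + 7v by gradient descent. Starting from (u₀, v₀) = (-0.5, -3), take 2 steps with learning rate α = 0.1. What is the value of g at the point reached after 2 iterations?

-3.2952

∇g = (4u - 2v, -2u + 8v + 7)
Step 1: at (-0.5, -3), ∇g = (4, -16) → (-0.5, -3) − 0.1·(4, -16) = (-0.9, -1.4)
Step 2: at (-0.9, -1.4), ∇g = (-0.8, -2.4) → (-0.9, -1.4) − 0.1·(-0.8, -2.4) = (-0.82, -1.16)
g(-0.82, -1.16) = -3.2952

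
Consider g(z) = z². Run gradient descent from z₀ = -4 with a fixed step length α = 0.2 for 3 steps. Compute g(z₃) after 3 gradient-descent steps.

g′(z) = 2z
Step 1: g′(-4) = -8; z₁ = -4 − 0.2·(-8) = -2.4
Step 2: g′(-2.4) = -4.8; z₂ = -2.4 − 0.2·(-4.8) = -1.44
Step 3: g′(-1.44) = -2.88; z₃ = -1.44 − 0.2·(-2.88) = -0.864
g(-0.864) = 0.746496

0.746496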